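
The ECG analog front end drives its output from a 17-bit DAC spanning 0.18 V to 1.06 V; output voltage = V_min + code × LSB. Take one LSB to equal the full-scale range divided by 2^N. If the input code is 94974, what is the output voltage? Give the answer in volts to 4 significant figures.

Range = 1.06 − (0.18) = 0.88 V. LSB = 0.88 V / 2^17.
Output = V_min + (94974/131072) × range = 0.18 + 0.724594 × 0.88 V
      = 0.18 V + 0.637643 V = 0.817643 V.

0.8176 V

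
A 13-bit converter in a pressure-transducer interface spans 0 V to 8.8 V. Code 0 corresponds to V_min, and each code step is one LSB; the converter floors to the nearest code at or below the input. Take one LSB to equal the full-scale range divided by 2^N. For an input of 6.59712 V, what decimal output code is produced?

Span = 8.8 V. LSB = 8.8 V / 2^13 ≈ 1.074 mV.
V_in − V_min = 6.59712 − (0) = 6.59712 V.
Divide by LSB: 6.59712 × 8192/8.8 = 6141.3190.
Truncating gives code 6141.

6141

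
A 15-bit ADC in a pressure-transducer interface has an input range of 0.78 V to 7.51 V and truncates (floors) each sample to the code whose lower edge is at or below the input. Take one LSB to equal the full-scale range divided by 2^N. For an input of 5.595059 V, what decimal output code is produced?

23444

Range = 7.51 − (0.78) = 6.73 V. LSB = 6.73 V / 2^15 ≈ 205.4 µV.
V_in − V_min = 5.595059 − (0.78) = 4.815059 V.
Divide by LSB: 4.815059 × 32768/6.73 = 23444.2576.
Truncating gives code 23444.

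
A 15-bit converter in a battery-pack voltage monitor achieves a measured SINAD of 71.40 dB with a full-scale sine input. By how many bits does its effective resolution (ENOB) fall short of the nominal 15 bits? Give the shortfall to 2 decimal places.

N_eff = (71.40 − 1.76)/6.02 = 11.5681 bits.
15 − 11.5681 = 3.43 bits below nominal.

3.43 bits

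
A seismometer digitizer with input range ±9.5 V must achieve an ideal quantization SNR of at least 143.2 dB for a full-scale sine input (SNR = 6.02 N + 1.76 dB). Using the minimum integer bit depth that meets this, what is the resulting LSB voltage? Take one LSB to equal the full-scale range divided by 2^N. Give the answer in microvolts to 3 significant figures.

The full-scale span is 9.5 − (-9.5) = 19 V.
Solving 6.02 N ≥ 143.2 − 1.76: N ≥ 23.495. Round up → N = 24.
LSB = 19 V / 2^24 = 1.13 µV.

1.13 µV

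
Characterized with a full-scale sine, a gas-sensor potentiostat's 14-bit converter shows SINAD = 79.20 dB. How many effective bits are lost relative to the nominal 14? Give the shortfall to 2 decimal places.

1.14 bits

N_eff = (79.20 − 1.76)/6.02 = 12.8638 bits.
Shortfall = 14 − 12.8638 = 1.1362 bits.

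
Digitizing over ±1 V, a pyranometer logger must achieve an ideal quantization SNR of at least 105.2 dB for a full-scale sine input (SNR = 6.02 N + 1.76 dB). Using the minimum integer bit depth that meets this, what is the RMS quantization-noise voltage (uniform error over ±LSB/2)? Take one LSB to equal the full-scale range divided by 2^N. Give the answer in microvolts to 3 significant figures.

Span: 1 V − (-1 V) = 2 V.
N ≥ (105.2 − 1.76)/6.02 = 17.183 → N_min = 18.
One LSB is 2 V / 262144 = 7.6294 µV.
RMS noise = LSB/√12 = 2.20 µV.

2.20 µV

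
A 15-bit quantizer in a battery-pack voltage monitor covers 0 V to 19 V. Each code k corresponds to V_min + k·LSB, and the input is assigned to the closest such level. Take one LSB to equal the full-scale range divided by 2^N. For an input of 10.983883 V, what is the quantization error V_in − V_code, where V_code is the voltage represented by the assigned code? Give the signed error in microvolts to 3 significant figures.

+87.8 µV

V_FS = 19 V. LSB = 19 V / 2^15 ≈ 0.5798 mV.
(V_in − V_min)/LSB = (10.983883 − (0)) × 32768/19 = 18943.1515 → nearest code k = 18943.
Reconstructed level: 0 + 18943 × 19/32768 V = 10.983795166 V.
e = 10.983883 − (10.983795166) = +87.8 µV.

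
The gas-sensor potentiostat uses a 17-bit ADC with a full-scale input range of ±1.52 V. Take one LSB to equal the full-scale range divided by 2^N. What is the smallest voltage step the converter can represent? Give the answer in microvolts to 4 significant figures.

The full-scale span is 1.52 − (-1.52) = 3.04 V.
Number of codes = 2^17 = 131072.
Step size = 3.04/131072 V = 23.19 µV.

23.19 µV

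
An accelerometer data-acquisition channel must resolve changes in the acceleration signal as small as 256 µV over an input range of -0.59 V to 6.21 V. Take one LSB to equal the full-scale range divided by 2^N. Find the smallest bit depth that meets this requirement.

15 bits

Range = 6.21 − (-0.59) = 6.8 V.
6.8 V / 256 µV = 26560. Since 2^14 = 16384 and 2^15 = 32768, N = 15.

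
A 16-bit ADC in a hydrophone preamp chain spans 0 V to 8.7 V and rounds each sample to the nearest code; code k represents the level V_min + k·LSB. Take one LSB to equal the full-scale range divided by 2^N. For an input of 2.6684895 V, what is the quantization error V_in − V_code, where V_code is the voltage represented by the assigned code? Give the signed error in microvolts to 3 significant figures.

+52.3 µV

V_FS = 8.7 V. LSB = 8.7 V / 2^16 ≈ 132.8 µV.
Position in LSBs: (2.6684895 − (0)) × 65536/8.7 = 20101.3940; rounding gives k = 20101.
Reconstructed level: 0 + 20101 × 8.7/65536 V = 2.6684371948 V.
V_in − V_code = 2.6684895 − (2.6684371948) = +52.3 µV.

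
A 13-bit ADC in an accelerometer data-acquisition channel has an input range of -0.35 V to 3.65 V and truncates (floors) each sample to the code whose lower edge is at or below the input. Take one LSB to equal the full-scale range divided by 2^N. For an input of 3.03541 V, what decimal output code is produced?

Range = 3.65 − (-0.35) = 4 V. LSB = 4 V / 2^13 ≈ 488.3 µV.
V_in − V_min = 3.03541 − (-0.35) = 3.38541 V.
Divide by LSB: 3.38541 × 8192/4 = 6933.3197.
Truncating gives code 6933.

6933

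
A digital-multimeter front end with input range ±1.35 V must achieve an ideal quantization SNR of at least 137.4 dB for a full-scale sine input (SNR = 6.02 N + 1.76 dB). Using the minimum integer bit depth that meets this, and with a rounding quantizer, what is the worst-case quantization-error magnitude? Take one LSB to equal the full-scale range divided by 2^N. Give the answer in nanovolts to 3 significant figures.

The full-scale span is 1.35 − (-1.35) = 2.7 V.
6.02 N + 1.76 ≥ 137.4 gives N ≥ 22.532, so the minimum integer is 23.
Step size = 2.7/8388608 V = 321.87 nV.
Half an LSB is 161 nV.

161 nV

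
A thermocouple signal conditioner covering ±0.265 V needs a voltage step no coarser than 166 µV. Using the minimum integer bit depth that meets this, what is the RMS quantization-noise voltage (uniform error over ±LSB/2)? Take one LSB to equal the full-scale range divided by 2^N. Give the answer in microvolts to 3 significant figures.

The full-scale span is 0.265 − (-0.265) = 0.53 V.
0.53 V / 166 µV = 3193. Since 2^11 = 2048 and 2^12 = 4096, N = 12.
LSB = 0.53 V / 2^12 = 129.39 µV.
RMS noise = LSB/√12 = 37.4 µV.

37.4 µV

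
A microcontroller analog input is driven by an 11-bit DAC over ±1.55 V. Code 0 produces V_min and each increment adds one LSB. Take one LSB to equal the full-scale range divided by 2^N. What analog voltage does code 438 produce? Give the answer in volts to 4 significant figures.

Span: 1.55 V − (-1.55 V) = 3.1 V. LSB = 3.1 V / 2^11.
V_out = -1.55 + 438 × (3.1/2048) V
      = -1.55 + 0.662988 = -0.887012 V.

-0.8870 V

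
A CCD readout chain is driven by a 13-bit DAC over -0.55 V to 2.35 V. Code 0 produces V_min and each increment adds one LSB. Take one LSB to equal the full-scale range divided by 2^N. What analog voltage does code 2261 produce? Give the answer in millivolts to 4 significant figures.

250.4 mV

The full-scale span is 2.35 − (-0.55) = 2.9 V. LSB = 2.9 V / 2^13.
V_out = V_min + code × LSB = -0.55 V + 2261 × 2.9 V / 8192
      = -0.55 V + 0.800403 V = 0.250403 V.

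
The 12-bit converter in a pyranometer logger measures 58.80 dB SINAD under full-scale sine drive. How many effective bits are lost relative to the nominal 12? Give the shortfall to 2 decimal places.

2.52 bits

Effective bits = (58.80 − 1.76)/6.02 = 9.4751.
Lost resolution: 12 − 9.4751 = 2.5249 bits.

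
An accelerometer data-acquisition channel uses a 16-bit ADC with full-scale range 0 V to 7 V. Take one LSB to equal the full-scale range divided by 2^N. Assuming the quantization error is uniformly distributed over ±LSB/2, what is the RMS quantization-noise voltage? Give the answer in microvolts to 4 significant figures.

Span = 7 V.
One LSB is 7 V / 65536 = 106.812 µV.
V_rms = LSB/√12 = 106.812 µV / √12 = 30.83 µV.

30.83 µV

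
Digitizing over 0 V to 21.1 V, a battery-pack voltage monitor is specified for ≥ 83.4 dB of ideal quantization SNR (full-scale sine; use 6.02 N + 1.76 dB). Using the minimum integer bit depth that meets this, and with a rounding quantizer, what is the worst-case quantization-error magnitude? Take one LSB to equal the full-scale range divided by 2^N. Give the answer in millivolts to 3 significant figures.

0.644 mV

Range is 21.1 V.
6.02 N + 1.76 ≥ 83.4 gives N ≥ 13.561, so the minimum integer is 14.
Step size = 21.1/16384 V = 1.2878 mV.
Half an LSB is 0.644 mV.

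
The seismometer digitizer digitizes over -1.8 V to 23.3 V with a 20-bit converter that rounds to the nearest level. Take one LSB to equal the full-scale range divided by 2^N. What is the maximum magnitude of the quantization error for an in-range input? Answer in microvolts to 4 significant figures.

11.97 µV

Full-scale range = 23.3 V − (-1.8 V) = 25.1 V.
One LSB is 25.1 V / 1048576 = 23.9372 µV.
|e|_max = LSB/2 = 11.97 µV.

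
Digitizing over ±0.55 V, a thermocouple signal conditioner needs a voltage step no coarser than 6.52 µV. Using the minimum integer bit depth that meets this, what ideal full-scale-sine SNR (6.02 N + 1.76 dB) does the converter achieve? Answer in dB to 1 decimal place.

110.1 dB

Span: 0.55 V − (-0.55 V) = 1.1 V.
Need 2^N ≥ 1.1 V / 6.52 µV = 168700 → N_min = 18.
SNR = 6.02 × 18 + 1.76 = 110.12 dB.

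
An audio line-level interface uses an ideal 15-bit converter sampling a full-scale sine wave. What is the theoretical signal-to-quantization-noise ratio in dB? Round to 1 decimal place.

For an ideal N-bit converter with full-scale sine input, SNR = 6.02 N + 1.76 dB. SNR = 6.02 × 15 + 1.76 = 90.30 + 1.76 = 92.06 dB.

92.1 dB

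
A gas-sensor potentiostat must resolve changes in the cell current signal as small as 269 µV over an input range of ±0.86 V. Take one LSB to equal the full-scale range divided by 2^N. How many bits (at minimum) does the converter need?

Range = 0.86 − (-0.86) = 1.72 V.
Need 2^N ≥ 1.72 V / 269 µV = 6394 → N_min = 13.

13 bits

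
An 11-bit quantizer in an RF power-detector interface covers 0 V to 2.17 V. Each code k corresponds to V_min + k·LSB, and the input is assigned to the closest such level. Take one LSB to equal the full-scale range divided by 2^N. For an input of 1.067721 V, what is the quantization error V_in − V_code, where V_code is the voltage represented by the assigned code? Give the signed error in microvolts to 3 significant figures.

Span = 2.17 V. LSB = 2.17 V / 2^11 ≈ 1.060 mV.
(V_in − V_min)/LSB = (1.067721 − (0)) × 2048/2.17 = 1007.6924 → nearest code k = 1008.
V_code = 0 + (1008/2048) × 2.17 = 1.068046875 V.
V_in − V_code = 1.067721 − (1.068046875) = −326 µV.

−326 µV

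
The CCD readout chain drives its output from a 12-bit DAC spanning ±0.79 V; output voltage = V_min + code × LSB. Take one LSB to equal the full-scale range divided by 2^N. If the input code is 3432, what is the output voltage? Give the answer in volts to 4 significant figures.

Full-scale range = 0.79 V − (-0.79 V) = 1.58 V. LSB = 1.58 V / 2^12.
V_out = -0.79 + 3432 × (1.58/4096) V
      = -0.79 V + 1.32387 V = 0.533867 V.

0.5339 V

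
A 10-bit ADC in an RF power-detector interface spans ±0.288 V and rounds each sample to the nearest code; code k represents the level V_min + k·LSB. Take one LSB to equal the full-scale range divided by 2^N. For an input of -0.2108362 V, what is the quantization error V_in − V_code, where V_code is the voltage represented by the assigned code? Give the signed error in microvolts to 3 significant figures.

Full-scale range = 0.288 V − (-0.288 V) = 0.576 V. LSB = 0.576 V / 2^10 ≈ 0.5625 mV.
Position in LSBs: (-0.2108362 − (-0.288)) × 1024/0.576 = 137.1801; rounding gives k = 137.
Reconstructed level: -0.288 + 137 × 0.576/1024 V = -0.2109375000 V.
V_in − V_code = -0.2108362 − (-0.2109375000) = +101 µV.

+101 µV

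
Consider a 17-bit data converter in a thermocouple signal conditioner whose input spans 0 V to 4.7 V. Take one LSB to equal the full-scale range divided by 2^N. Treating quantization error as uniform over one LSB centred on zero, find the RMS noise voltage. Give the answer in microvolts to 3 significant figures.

Range is 4.7 V.
One LSB is 4.7 V / 131072 = 35.858 µV.
RMS of a uniform error over width LSB is LSB/√12 = 10.4 µV.

10.4 µV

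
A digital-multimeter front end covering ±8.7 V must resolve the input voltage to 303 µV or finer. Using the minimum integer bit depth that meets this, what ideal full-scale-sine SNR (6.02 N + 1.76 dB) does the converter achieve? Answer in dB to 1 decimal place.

The full-scale span is 8.7 − (-8.7) = 17.4 V.
17.4 V / 303 µV = 57430. Since 2^15 = 32768 and 2^16 = 65536, N = 16.
SNR = 6.02 × 16 + 1.76 = 98.08 dB.

98.1 dB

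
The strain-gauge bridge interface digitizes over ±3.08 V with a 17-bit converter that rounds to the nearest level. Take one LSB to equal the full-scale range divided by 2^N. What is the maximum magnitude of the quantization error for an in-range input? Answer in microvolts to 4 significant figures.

Span: 3.08 V − (-3.08 V) = 6.16 V.
LSB = 6.16 V / 2^17 = 46.9971 µV.
Worst-case error for round-to-nearest is half an LSB: 23.50 µV.

23.50 µV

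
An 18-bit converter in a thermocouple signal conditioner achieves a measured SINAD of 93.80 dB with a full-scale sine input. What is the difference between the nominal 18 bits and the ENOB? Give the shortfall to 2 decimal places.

ENOB = (SINAD − 1.76)/6.02 = (93.80 − 1.76)/6.02 = 15.2890 bits.
18 − 15.2890 = 2.71 bits below nominal.

2.71 bits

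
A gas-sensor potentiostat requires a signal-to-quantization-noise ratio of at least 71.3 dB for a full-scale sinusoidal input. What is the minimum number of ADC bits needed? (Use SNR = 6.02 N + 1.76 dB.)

Solving 6.02 N ≥ 71.3 − 1.76: N ≥ 11.551. Round up → N = 12.

12 bits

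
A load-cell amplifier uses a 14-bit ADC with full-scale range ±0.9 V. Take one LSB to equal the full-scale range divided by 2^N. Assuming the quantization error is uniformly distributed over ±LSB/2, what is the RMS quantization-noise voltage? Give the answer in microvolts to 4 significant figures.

31.71 µV

Full-scale range = 0.9 V − (-0.9 V) = 1.8 V.
Step size = 1.8/16384 V = 109.863 µV.
σ_q = LSB/√12 = 109.863 µV/3.4641 = 31.71 µV.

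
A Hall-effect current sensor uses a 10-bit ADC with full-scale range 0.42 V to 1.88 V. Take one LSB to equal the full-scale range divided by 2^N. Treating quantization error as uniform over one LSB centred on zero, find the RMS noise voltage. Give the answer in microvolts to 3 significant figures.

412 µV

Full-scale range = 1.88 V − (0.42 V) = 1.46 V.
LSB = 1.46 V ÷ 2^10 = 1.46/1024 V = 1.4258 mV.
RMS of a uniform error over width LSB is LSB/√12 = 412 µV.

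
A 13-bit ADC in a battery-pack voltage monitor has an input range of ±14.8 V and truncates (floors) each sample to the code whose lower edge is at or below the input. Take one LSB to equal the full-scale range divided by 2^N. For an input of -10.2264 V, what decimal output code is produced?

Range = 14.8 − (-14.8) = 29.6 V. LSB = 29.6 V / 2^13 ≈ 3.613 mV.
V_in − V_min = -10.2264 − (-14.8) = 4.5736 V.
Divide by LSB: 4.5736 × 8192/29.6 = 1265.7747.
Truncating gives code 1265.

1265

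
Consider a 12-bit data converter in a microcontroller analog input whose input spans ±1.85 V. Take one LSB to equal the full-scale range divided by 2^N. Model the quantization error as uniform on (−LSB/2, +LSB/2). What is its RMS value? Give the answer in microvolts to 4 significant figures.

The full-scale span is 1.85 − (-1.85) = 3.7 V.
LSB = 3.7 V / 2^12 = 0.903320 mV.
V_rms = LSB/√12 = 0.903320 mV / √12 = 260.8 µV.

260.8 µV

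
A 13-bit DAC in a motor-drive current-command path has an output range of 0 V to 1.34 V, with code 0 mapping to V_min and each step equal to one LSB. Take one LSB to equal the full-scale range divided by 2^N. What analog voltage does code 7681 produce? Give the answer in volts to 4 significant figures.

Span = 1.34 V. LSB = 1.34 V / 2^13.
V_out = V_min + code × LSB = 0 V + 7681 × 1.34 V / 8192
      = 0 V + 1.25641 V = 1.25641 V.

1.256 V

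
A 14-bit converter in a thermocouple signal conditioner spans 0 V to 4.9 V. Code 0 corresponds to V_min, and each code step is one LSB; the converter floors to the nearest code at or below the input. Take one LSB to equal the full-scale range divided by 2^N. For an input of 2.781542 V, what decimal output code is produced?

9300

Full-scale range = 4.9 V. LSB = 4.9 V / 2^14 ≈ 299.1 µV.
code = ⌊(V_in − V_min)/LSB⌋ = ⌊(V_in − V_min) × 2^14 / range⌋
     = ⌊(2.781542 − (0)) × 16384 / 4.9⌋ = ⌊2.781542 × 16384/4.9⌋
     = ⌊9300.568⌋ = 9300.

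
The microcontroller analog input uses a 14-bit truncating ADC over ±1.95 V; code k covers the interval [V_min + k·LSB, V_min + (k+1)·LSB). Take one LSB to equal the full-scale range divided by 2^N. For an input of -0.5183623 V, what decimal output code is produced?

6014

Full-scale range = 1.95 V − (-1.95 V) = 3.9 V. LSB = 3.9 V / 2^14 ≈ 238.0 µV.
V_in − V_min = -0.5183623 − (-1.95) = 1.4316377 V.
Divide by LSB: 1.4316377 × 16384/3.9 = 6014.3467.
Truncating gives code 6014.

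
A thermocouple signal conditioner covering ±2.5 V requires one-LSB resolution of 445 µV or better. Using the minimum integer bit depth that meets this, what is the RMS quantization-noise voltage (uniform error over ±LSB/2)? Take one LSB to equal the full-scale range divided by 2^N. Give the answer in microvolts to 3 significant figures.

88.1 µV

Full-scale range = 2.5 V − (-2.5 V) = 5 V.
5 V / 445 µV = 11240. Since 2^13 = 8192 and 2^14 = 16384, N = 14.
Step size = 5/16384 V = 305.18 µV.
V_rms = LSB/√12 = 88.1 µV.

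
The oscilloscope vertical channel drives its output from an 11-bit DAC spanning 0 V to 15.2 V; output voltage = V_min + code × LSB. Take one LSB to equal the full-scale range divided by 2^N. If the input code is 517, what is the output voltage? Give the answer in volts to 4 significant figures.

Span = 15.2 V. LSB = 15.2 V / 2^11.
V_out = 0 + 517 × (15.2/2048) V
      = 0 V + 3.83711 V = 3.83711 V.

3.837 V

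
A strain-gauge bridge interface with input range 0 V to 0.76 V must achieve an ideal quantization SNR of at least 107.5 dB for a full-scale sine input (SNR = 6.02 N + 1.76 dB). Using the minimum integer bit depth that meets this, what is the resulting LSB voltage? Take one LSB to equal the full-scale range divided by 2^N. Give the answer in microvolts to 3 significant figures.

Range is 0.76 V.
N ≥ (107.5 − 1.76)/6.02 = 17.565 → N_min = 18.
LSB = 0.76 V / 2^18 = 2.90 µV.

2.90 µV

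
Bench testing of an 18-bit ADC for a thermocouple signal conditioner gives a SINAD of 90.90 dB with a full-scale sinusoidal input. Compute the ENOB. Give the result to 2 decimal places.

Inverting SNR = 6.02 N + 1.76: N_eff = (90.90 − 1.76)/6.02 = 14.8073.

14.81 bits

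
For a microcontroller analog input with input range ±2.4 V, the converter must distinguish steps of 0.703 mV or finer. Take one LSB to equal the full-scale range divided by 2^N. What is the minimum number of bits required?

13 bits

The full-scale span is 2.4 − (-2.4) = 4.8 V.
Required number of levels: 4.8/0.703 mV = 6827.9; smallest N with 2^N ≥ that is 13.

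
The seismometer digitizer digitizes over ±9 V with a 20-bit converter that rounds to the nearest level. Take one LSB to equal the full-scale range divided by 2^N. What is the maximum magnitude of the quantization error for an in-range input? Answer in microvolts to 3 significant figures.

8.58 µV

The full-scale span is 9 − (-9) = 18 V.
LSB = 18 V ÷ 2^20 = 18/1048576 V = 17.166 µV.
Worst-case error for round-to-nearest is half an LSB: 8.58 µV.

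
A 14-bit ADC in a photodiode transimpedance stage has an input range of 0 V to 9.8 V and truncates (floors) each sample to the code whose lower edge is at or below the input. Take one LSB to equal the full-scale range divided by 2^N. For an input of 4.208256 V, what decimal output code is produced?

7035

Range is 9.8 V. LSB = 9.8 V / 2^14 ≈ 0.5981 mV.
V_in − V_min = 4.208256 − (0) = 4.208256 V.
Divide by LSB: 4.208256 × 16384/9.8 = 7035.5170.
Truncating gives code 7035.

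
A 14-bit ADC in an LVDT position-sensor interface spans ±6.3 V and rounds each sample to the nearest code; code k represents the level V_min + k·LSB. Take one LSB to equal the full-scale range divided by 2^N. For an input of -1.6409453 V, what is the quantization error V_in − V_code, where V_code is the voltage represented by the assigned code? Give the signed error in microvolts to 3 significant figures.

Range = 6.3 − (-6.3) = 12.6 V. LSB = 12.6 V / 2^14 ≈ 0.7690 mV.
(V_in − V_min)/LSB = (-1.6409453 − (-6.3)) × 16384/12.6 = 6058.2502 → nearest code k = 6058.
V_code = V_min + k × range/2^14 = -6.3 + 6058 × 12.6/16384 = -1.6411376953 V.
e = -1.6409453 − (-1.6411376953) = +192 µV.

+192 µV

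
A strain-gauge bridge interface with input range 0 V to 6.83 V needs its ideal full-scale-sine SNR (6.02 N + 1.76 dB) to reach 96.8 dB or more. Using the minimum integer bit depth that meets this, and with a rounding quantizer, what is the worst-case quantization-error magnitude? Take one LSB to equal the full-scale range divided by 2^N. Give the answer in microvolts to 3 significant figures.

V_FS = 6.83 V.
6.02 N + 1.76 ≥ 96.8 gives N ≥ 15.787, so the minimum integer is 16.
Step size = 6.83/65536 V = 104.22 µV.
|e|_max = LSB/2 = 52.1 µV.

52.1 µV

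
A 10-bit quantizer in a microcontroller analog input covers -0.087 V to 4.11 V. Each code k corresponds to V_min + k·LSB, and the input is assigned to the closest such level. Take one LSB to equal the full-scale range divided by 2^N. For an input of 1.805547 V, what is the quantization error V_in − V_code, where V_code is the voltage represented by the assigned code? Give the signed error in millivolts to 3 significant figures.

−1.02 mV

Range = 4.11 − (-0.087) = 4.197 V. LSB = 4.197 V / 2^10 ≈ 4.099 mV.
(V_in − V_min)/LSB = (1.805547 − (-0.087)) × 1024/4.197 = 461.7508 → nearest code k = 462.
V_code = -0.087 + (462/1024) × 4.197 = 1.806568359 V.
e = 1.805547 − (1.806568359) = −1.02 mV.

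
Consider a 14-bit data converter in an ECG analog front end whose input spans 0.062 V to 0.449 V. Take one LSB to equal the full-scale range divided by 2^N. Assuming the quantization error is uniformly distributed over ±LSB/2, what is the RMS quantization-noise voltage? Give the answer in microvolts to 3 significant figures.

The full-scale span is 0.449 − (0.062) = 0.387 V.
LSB = 0.387 V / 2^14 = 23.621 µV.
V_rms = LSB/√12 = 23.621 µV / √12 = 6.82 µV.

6.82 µV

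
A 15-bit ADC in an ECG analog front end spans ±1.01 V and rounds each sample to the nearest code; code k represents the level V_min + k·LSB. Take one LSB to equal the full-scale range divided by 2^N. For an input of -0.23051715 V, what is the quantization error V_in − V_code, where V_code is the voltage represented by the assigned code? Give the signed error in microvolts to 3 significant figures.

Full-scale range = 1.01 V − (-1.01 V) = 2.02 V. LSB = 2.02 V / 2^15 ≈ 61.65 µV.
Position in LSBs: (-0.23051715 − (-1.01)) × 32768/2.02 = 12644.6010; rounding gives k = 12645.
Reconstructed level: -1.01 + 12645 × 2.02/32768 V = -0.23049255371 V.
e = -0.23051715 − (-0.23049255371) = −24.6 µV.

−24.6 µV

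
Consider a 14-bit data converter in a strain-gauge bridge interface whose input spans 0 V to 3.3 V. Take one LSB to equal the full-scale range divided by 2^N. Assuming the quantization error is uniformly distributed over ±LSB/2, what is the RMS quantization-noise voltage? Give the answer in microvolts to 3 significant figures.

58.1 µV

Span = 3.3 V.
One LSB is 3.3 V / 16384 = 201.42 µV.
For a uniform distribution on [−LSB/2, +LSB/2], V_rms = LSB/√12 = 201.42 µV/3.4641 = 58.1 µV.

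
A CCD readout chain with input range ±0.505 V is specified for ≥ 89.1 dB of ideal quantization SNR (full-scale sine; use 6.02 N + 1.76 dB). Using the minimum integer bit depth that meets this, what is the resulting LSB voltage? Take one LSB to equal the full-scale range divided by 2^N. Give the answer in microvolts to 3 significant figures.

30.8 µV

Full-scale range = 0.505 V − (-0.505 V) = 1.01 V.
N ≥ (89.1 − 1.76)/6.02 = 14.508 → N_min = 15.
LSB = 1.01 V ÷ 2^15 = 1.01/32768 V = 30.8 µV.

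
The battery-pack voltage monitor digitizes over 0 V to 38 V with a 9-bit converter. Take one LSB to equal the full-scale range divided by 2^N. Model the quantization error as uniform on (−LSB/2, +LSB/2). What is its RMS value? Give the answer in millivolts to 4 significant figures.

21.43 mV

Full-scale range = 38 V.
One LSB is 38 V / 512 = 74.2188 mV.
For a uniform distribution on [−LSB/2, +LSB/2], V_rms = LSB/√12 = 74.2188 mV/3.4641 = 21.43 mV.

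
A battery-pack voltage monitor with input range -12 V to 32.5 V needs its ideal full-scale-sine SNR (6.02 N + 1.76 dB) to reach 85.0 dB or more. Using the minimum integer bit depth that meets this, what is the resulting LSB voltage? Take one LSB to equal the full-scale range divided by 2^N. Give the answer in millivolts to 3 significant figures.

Full-scale range = 32.5 V − (-12 V) = 44.5 V.
N ≥ (85.0 − 1.76)/6.02 = 13.827 → N_min = 14.
LSB = 44.5 V ÷ 2^14 = 44.5/16384 V = 2.72 mV.

2.72 mV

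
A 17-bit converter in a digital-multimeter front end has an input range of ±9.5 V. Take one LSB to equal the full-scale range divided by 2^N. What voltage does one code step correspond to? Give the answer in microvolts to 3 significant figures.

145 µV

Full-scale range = 9.5 V − (-9.5 V) = 19 V.
Number of codes = 2^17 = 131072.
Step size = 19/131072 V = 145 µV.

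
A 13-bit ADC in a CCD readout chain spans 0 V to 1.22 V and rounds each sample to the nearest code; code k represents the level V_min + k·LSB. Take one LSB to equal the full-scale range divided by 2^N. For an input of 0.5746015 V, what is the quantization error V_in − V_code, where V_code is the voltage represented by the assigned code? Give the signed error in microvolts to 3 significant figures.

V_FS = 1.22 V. LSB = 1.22 V / 2^13 ≈ 148.9 µV.
(0.5746015 − (0)) / LSB = 0.5746015 × 8192/1.22 = 3858.3078. Nearest integer: k = 3858.
V_code = 0 + (3858/8192) × 1.22 = 0.5745556641 V.
V_in − V_code = 0.5746015 − (0.5745556641) = +45.8 µV.

+45.8 µV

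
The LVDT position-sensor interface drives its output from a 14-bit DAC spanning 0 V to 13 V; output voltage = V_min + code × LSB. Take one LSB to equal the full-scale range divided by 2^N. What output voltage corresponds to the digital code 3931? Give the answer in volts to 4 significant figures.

3.119 V

Span = 13 V. LSB = 13 V / 2^14.
V_out = V_min + code × LSB = 0 V + 3931 × 13 V / 16384
      = 0 V + 3.11908 V = 3.11908 V.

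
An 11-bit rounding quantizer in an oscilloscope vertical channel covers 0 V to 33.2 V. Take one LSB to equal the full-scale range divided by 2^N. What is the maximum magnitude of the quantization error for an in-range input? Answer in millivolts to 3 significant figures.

Span = 33.2 V.
One LSB is 33.2 V / 2048 = 16.211 mV.
|e|_max = LSB/2 = 8.11 mV.

8.11 mV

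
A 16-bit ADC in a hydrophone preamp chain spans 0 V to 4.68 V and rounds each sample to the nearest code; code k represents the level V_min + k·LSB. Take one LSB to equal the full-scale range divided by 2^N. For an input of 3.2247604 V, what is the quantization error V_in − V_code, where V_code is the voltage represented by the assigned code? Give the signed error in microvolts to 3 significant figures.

−23.5 µV

V_FS = 4.68 V. LSB = 4.68 V / 2^16 ≈ 71.41 µV.
(V_in − V_min)/LSB = (3.2247604 − (0)) × 65536/4.68 = 45157.6704 → nearest code k = 45158.
V_code = V_min + k × range/2^16 = 0 + 45158 × 4.68/65536 = 3.2247839355 V.
Error = V_in − V_code = 3.2247604 − (3.2247839355) = −23.5 µV.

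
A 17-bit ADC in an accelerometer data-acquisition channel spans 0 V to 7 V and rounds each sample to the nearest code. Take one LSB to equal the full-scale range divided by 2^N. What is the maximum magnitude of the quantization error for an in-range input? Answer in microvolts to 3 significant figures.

V_FS = 7 V.
LSB = 7 V ÷ 2^17 = 7/131072 V = 53.406 µV.
|e|_max = LSB/2 = 26.7 µV.

26.7 µV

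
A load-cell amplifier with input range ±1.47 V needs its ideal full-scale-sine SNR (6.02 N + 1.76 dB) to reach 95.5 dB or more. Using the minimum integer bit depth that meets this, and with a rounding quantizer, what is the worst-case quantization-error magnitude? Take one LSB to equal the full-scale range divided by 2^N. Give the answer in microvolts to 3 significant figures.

22.4 µV

Range = 1.47 − (-1.47) = 2.94 V.
N ≥ (95.5 − 1.76)/6.02 = 15.571 → N_min = 16.
One LSB is 2.94 V / 65536 = 44.861 µV.
Max error for round-to-nearest is LSB/2 = 22.4 µV.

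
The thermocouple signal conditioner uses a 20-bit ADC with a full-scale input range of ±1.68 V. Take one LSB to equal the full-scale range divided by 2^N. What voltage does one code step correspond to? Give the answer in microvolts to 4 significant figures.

3.204 µV

Full-scale range = 1.68 V − (-1.68 V) = 3.36 V.
2^20 = 1048576 levels.
One LSB is 3.36 V / 1048576 = 3.204 µV.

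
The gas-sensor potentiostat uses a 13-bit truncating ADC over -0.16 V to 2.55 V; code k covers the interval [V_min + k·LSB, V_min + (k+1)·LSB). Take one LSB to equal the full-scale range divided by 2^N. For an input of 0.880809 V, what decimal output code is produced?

Span: 2.55 V − (-0.16 V) = 2.71 V. LSB = 2.71 V / 2^13 ≈ 330.8 µV.
code = ⌊(V_in − V_min)/LSB⌋ = ⌊(V_in − V_min) × 2^13 / range⌋
     = ⌊(0.880809 − (-0.16)) × 8192 / 2.71⌋ = ⌊1.040809 × 8192/2.71⌋
     = ⌊3146.239⌋ = 3146.

3146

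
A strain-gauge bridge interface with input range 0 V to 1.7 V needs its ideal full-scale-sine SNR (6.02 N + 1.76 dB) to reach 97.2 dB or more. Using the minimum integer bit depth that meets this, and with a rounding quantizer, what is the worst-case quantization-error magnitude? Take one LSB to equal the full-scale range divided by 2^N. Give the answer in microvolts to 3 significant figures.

13.0 µV

V_FS = 1.7 V.
Solving 6.02 N ≥ 97.2 − 1.76: N ≥ 15.854. Round up → N = 16.
Step size = 1.7/65536 V = 25.940 µV.
|e|_max = LSB/2 = 13.0 µV.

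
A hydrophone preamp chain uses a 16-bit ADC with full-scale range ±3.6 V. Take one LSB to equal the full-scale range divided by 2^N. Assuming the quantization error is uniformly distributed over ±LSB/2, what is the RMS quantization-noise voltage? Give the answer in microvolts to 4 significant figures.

Span: 3.6 V − (-3.6 V) = 7.2 V.
LSB = 7.2 V ÷ 2^16 = 7.2/65536 V = 109.863 µV.
V_rms = LSB/√12 = 109.863 µV / √12 = 31.71 µV.

31.71 µV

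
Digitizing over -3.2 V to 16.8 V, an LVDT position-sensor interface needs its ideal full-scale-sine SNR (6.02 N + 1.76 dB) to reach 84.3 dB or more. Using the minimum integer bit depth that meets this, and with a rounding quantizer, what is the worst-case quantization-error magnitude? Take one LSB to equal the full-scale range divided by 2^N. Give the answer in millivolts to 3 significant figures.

The full-scale span is 16.8 − (-3.2) = 20 V.
6.02 N + 1.76 ≥ 84.3 gives N ≥ 13.711, so the minimum integer is 14.
Step size = 20/16384 V = 1.2207 mV.
Max error for round-to-nearest is LSB/2 = 0.610 mV.

0.610 mV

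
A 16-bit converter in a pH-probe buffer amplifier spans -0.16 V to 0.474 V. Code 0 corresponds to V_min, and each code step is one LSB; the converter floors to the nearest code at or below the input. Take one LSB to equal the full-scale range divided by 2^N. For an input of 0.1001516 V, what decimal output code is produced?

Span: 0.474 V − (-0.16 V) = 0.634 V. LSB = 0.634 V / 2^16 ≈ 9.674 µV.
(V_in − V_min) × 2^16/range = (0.1001516 − (-0.16)) × 65536/0.634 = 26891.633.
Floor → code = 26891.

26891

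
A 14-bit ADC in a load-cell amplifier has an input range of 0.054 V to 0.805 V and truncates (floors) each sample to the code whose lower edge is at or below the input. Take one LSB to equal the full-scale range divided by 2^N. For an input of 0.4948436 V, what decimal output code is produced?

9617

Range = 0.805 − (0.054) = 0.751 V. LSB = 0.751 V / 2^14 ≈ 45.84 µV.
V_in − V_min = 0.4948436 − (0.054) = 0.4408436 V.
Divide by LSB: 0.4408436 × 16384/0.751 = 9617.5520.
Truncating gives code 9617.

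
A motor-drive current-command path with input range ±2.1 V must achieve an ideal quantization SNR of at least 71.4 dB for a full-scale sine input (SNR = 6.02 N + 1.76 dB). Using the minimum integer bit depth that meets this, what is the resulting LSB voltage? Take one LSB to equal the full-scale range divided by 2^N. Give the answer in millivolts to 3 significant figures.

Span: 2.1 V − (-2.1 V) = 4.2 V.
N ≥ (71.4 − 1.76)/6.02 = 11.568 → N_min = 12.
LSB = 4.2 V ÷ 2^12 = 4.2/4096 V = 1.03 mV.

1.03 mV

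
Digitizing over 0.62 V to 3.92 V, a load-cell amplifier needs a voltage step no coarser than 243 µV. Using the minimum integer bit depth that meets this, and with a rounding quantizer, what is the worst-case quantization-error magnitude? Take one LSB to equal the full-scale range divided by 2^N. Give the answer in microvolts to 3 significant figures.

101 µV

The full-scale span is 3.92 − (0.62) = 3.3 V.
Need 2^N ≥ 3.3 V / 243 µV = 13580 → N_min = 14.
One LSB is 3.3 V / 16384 = 201.42 µV.
|e|_max = LSB/2 = 101 µV.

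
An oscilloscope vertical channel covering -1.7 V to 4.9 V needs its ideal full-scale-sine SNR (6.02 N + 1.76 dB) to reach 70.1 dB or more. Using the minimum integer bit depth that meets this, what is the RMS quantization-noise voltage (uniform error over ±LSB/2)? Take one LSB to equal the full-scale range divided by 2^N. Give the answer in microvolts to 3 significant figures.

465 µV

Span: 4.9 V − (-1.7 V) = 6.6 V.
N ≥ (70.1 − 1.76)/6.02 = 11.352 → N_min = 12.
Step size = 6.6/4096 V = 1.6113 mV.
V_rms = LSB/√12 = 465 µV.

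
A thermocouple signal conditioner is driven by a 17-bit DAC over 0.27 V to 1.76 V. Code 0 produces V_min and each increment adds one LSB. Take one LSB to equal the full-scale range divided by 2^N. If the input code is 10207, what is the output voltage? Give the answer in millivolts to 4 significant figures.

Span: 1.76 V − (0.27 V) = 1.49 V. LSB = 1.49 V / 2^17.
V_out = V_min + code × LSB = 0.27 V + 10207 × 1.49 V / 131072
      = 0.27 V + 0.116031 V = 0.386031 V.

386.0 mV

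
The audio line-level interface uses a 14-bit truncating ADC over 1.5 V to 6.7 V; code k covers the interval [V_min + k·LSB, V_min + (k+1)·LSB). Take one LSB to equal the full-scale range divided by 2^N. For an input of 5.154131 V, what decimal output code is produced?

Full-scale range = 6.7 V − (1.5 V) = 5.2 V. LSB = 5.2 V / 2^14 ≈ 317.4 µV.
(V_in − V_min) × 2^14/range = (5.154131 − (1.5)) × 16384/5.2 = 11513.324.
Floor → code = 11513.

11513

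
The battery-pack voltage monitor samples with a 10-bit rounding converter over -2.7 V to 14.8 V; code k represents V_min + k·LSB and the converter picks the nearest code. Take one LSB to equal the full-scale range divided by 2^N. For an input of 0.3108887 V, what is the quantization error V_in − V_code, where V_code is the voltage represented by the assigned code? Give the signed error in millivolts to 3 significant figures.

+3.08 mV

Span: 14.8 V − (-2.7 V) = 17.5 V. LSB = 17.5 V / 2^10 ≈ 17.09 mV.
(V_in − V_min)/LSB = (0.3108887 − (-2.7)) × 1024/17.5 = 176.1800 → nearest code k = 176.
V_code = V_min + k × range/2^10 = -2.7 + 176 × 17.5/1024 = 0.3078125000 V.
e = 0.3108887 − (0.3078125000) = +3.08 mV.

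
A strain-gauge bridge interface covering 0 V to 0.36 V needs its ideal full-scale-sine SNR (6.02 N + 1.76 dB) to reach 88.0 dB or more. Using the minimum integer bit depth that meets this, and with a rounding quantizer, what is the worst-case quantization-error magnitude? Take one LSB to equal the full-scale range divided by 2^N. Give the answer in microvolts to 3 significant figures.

Span = 0.36 V.
Required N = ⌈(88.0 − 1.76)/6.02⌉ = ⌈14.326⌉ = 15.
LSB = 0.36 V ÷ 2^15 = 0.36/32768 V = 10.986 µV.
Max error for round-to-nearest is LSB/2 = 5.49 µV.

5.49 µV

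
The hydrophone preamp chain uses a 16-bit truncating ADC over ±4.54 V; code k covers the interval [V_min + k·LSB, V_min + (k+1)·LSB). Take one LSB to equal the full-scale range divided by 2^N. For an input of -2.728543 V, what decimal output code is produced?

13074

The full-scale span is 4.54 − (-4.54) = 9.08 V. LSB = 9.08 V / 2^16 ≈ 138.5 µV.
V_in − V_min = -2.728543 − (-4.54) = 1.811457 V.
Divide by LSB: 1.811457 × 65536/9.08 = 13074.4103.
Truncating gives code 13074.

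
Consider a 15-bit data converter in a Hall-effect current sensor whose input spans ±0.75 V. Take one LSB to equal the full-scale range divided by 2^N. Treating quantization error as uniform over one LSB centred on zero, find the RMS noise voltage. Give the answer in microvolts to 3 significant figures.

Full-scale range = 0.75 V − (-0.75 V) = 1.5 V.
Step size = 1.5/32768 V = 45.776 µV.
V_rms = LSB/√12 = 45.776 µV / √12 = 13.2 µV.

13.2 µV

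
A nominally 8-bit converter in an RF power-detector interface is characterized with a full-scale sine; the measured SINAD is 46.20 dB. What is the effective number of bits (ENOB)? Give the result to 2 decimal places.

ENOB = (SINAD − 1.76) / 6.02 = (46.20 − 1.76) / 6.02 = 44.44 / 6.02 = 7.3821.

7.38 bits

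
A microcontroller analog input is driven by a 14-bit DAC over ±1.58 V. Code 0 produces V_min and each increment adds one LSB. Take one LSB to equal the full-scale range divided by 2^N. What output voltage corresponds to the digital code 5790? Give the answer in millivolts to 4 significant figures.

Full-scale range = 1.58 V − (-1.58 V) = 3.16 V. LSB = 3.16 V / 2^14.
Output = V_min + (5790/16384) × range = -1.58 + 0.353394 × 3.16 V
      = -1.58 V + 1.11672 V = -0.463276 V.

-463.3 mV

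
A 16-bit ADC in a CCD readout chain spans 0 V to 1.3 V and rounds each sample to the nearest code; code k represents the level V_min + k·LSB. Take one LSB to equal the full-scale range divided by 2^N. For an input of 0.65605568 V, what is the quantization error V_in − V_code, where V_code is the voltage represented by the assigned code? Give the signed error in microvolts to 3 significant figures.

+5.57 µV

V_FS = 1.3 V. LSB = 1.3 V / 2^16 ≈ 19.84 µV.
(0.65605568 − (0)) / LSB = 0.65605568 × 65536/1.3 = 33073.2808. Nearest integer: k = 33073.
V_code = V_min + k × range/2^16 = 0 + 33073 × 1.3/65536 = 0.65605010986 V.
e = 0.65605568 − (0.65605010986) = +5.57 µV.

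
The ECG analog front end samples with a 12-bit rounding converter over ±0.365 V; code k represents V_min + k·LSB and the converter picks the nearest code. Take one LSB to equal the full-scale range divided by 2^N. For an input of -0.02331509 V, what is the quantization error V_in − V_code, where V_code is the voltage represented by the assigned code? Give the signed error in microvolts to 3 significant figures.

The full-scale span is 0.365 − (-0.365) = 0.73 V. LSB = 0.73 V / 2^12 ≈ 178.2 µV.
Position in LSBs: (-0.02331509 − (-0.365)) × 4096/0.73 = 1917.1800; rounding gives k = 1917.
V_code = V_min + k × range/2^12 = -0.365 + 1917 × 0.73/4096 = -0.02334716797 V.
Error = V_in − V_code = -0.02331509 − (-0.02334716797) = +32.1 µV.

+32.1 µV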